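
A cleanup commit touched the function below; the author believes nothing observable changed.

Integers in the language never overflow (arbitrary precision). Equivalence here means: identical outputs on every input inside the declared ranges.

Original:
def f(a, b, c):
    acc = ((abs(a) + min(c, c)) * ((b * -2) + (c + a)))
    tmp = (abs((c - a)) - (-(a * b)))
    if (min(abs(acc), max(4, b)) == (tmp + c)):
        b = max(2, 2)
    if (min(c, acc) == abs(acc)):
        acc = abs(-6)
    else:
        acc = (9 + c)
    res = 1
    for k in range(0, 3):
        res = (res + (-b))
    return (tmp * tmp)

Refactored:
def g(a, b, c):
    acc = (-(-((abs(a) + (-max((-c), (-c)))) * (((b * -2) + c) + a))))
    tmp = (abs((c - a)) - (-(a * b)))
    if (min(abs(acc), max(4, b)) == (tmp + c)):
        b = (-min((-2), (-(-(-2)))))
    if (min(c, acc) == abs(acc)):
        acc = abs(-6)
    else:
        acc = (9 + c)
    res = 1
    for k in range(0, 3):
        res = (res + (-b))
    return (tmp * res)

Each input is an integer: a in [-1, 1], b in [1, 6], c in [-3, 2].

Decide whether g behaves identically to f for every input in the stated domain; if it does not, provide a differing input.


Not equivalent: a=-1, b=1, c=-3 separates them (1 vs -2).
f: acc becomes 12; next tmp becomes 1; next (min(abs(acc), max(4, b)) == (tmp + c)) evaluates to false; next (min(c, acc) == abs(acc)) evaluates to false; next acc becomes 6; next res becomes 1; next at k=0:; next res becomes 0; next at k=1:; next res becomes -1; next at k=2:; next res becomes -2; next final value 1
g: acc becomes 12; next tmp becomes 1; next (min(abs(acc), max(4, b)) == (tmp + c)) evaluates to false; next (min(c, acc) == abs(acc)) evaluates to false; next acc becomes 6; next res becomes 1; next at k=0:; next res becomes 0; next at k=1:; next res becomes -1; next at k=2:; next res becomes -2; next final value -2
verdict: not equivalent; witness: a=-1, b=1, c=-3


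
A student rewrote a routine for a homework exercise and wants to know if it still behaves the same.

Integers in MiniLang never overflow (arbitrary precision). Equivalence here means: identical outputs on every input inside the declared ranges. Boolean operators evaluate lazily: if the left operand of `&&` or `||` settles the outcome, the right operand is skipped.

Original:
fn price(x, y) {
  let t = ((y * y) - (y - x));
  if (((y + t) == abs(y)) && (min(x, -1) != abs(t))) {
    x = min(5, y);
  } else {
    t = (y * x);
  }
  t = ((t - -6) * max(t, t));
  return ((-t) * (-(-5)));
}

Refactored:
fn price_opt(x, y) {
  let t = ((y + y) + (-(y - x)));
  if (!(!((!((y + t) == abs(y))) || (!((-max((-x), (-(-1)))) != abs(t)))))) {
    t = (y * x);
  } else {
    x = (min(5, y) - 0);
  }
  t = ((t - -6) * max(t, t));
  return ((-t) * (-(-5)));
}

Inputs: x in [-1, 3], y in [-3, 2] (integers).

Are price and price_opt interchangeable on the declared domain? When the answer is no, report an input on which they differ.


The rewrite breaks on x=-1, y=1, where the results are 25 and 0.
price: t becomes -1; next (((y + t) == abs(y)) && (min(x, -1) != abs(t))) evaluates to false; next t becomes -1; next t becomes -5; next final value 25
price_opt: t becomes 0; next (!(!((!((y + t) == abs(y))) || (!((-max((-x), (-(-1)))) != abs(t)))))) evaluates to false; next x becomes 1; next t becomes 0; next final value 0
verdict: not equivalent; witness: x=-1, y=1


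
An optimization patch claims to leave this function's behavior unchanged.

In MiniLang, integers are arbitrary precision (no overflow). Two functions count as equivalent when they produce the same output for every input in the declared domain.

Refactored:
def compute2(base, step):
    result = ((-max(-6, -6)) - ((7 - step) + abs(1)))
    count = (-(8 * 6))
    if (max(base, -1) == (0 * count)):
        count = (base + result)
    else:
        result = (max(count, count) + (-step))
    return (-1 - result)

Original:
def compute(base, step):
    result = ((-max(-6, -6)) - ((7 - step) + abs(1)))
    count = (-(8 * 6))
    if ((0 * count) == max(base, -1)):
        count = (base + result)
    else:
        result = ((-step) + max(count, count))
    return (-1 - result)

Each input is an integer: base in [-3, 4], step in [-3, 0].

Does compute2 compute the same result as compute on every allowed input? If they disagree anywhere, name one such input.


The two are interchangeable: same computation, different form, and every declared input agrees.
One worked example (base=2, step=-2) — compute: result := -4 | count := -48 | ((0 * count) == max(base, -1)): false | result := -46 | result 45; compute2: result := -4 | count := -48 | (max(base, -1) == (0 * count)): false | result := -46 | result 45; agreement on 45.
Every one of the 32 inputs gives matching results.
verdict: equivalent


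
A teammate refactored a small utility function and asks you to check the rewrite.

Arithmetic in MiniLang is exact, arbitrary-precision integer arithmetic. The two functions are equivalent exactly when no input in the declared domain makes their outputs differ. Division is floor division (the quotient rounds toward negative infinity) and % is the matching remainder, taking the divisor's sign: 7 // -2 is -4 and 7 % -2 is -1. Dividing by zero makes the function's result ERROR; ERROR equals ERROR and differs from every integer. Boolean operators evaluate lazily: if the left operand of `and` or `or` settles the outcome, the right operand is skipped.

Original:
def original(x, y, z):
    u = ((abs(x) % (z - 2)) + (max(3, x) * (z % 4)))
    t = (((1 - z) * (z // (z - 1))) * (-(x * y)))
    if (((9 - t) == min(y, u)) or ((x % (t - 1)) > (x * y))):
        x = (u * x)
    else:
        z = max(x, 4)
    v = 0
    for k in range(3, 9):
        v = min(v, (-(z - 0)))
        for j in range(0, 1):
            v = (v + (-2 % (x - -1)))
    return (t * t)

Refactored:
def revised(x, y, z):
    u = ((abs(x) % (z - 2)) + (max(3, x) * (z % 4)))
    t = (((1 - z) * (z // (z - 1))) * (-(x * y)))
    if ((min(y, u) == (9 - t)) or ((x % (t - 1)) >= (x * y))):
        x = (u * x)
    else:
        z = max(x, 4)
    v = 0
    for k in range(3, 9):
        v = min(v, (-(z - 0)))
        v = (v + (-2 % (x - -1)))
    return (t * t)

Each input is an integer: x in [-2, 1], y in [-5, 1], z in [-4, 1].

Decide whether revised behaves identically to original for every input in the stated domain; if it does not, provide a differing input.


On input x=-1, y=0, z=-4, original returns ERROR while revised returns 0.
verdict: not equivalent; witness: x=-1, y=0, z=-4


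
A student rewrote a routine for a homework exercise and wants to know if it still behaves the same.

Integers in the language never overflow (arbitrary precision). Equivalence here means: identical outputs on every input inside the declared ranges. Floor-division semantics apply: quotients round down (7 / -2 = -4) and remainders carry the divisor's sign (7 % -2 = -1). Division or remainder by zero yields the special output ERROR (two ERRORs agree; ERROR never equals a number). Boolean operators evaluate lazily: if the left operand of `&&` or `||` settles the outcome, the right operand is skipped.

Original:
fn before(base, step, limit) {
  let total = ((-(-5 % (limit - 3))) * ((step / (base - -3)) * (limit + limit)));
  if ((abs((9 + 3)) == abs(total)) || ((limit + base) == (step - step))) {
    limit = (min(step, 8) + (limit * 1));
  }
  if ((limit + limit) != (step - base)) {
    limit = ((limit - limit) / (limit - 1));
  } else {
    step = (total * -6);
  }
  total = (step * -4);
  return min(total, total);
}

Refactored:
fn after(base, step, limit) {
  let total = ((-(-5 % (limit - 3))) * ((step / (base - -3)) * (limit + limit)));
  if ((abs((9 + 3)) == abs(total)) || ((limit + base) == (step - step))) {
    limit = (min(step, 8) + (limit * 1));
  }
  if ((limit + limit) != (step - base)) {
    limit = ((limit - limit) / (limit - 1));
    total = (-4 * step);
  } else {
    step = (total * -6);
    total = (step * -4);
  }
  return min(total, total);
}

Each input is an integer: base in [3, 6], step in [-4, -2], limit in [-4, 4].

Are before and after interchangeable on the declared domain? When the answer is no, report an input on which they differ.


The two are interchangeable: statement counts differ; and constant usage differs; and arithmetic usage differs, and every declared input agrees.
One worked example (base=3, step=-2, limit=-3) — before: total := 30 | ((abs((9 + 3)) == abs(total)) || ((limit + base) == (step - step))): true | limit := -5 | ((limit + limit) != (step - base)): true | limit := 0 | total := 8 | result 8; after: total := 30 | ((abs((9 + 3)) == abs(total)) || ((limit + base) == (step - step))): true | limit := -5 | ((limit + limit) != (step - base)): true | limit := 0 | total := 8 | result 8; agreement on 8.
An exhaustive pass over the 108 declared inputs shows identical outputs.
verdict: equivalent


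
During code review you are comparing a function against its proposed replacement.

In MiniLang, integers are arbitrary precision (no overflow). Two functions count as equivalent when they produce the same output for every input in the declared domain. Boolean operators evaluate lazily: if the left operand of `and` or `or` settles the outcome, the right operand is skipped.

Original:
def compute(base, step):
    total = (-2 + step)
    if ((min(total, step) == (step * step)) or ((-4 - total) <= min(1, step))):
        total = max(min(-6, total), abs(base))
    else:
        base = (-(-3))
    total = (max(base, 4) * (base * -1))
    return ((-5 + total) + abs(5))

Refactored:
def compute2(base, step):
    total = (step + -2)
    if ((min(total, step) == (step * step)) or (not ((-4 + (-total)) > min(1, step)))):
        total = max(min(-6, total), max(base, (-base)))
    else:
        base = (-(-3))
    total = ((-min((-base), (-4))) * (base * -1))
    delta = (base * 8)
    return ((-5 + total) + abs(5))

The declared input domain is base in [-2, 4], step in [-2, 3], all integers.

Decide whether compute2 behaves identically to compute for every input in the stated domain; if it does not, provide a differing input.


Comparing the listings, the differences include: local variable names differ; comparison usage differs; boolean connective usage differs; statement counts differ; constant usage differs; min/max/abs usage differs; arithmetic usage differs.
One worked example (base=1, step=-2) — compute: total = -4; ((min(total, step) == (step * step)) or ((-4 - total) <= min(1, step))) -> false; base = 3; total = -12; return -12; compute2: total = -4; ((min(total, step) == (step * step)) or (not ((-4 + (-total)) > min(1, step)))) -> false; base = 3; total = -12; delta = 24; return -12; agreement on -12.
Every one of the 42 inputs gives matching results.
verdict: equivalent


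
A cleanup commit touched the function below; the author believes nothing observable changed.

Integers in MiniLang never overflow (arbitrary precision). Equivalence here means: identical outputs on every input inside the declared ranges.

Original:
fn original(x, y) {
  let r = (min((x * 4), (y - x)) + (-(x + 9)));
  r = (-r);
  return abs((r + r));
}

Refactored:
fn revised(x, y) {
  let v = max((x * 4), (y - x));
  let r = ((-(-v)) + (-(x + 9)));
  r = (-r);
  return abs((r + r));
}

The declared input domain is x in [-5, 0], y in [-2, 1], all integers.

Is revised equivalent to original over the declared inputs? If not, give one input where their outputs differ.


Not equivalent: x=-5, y=-2 separates them (48 vs 2).
original: r := -24 | r := 24 | result 48
revised: v := 3 | r := -1 | r := 1 | result 2
verdict: not equivalent; witness: x=-5, y=-2


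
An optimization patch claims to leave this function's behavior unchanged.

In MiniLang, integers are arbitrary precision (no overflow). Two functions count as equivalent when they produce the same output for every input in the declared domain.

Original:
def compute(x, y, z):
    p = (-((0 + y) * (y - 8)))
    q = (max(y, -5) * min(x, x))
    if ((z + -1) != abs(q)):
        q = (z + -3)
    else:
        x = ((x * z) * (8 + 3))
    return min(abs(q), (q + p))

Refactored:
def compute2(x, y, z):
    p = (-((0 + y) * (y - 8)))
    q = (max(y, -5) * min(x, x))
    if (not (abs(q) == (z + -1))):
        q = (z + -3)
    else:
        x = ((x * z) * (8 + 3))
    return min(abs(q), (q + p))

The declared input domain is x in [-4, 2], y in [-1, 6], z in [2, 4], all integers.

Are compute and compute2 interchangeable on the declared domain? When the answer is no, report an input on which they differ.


Reading the diff, among the changes: boolean connective usage differs, and comparison usage differs.
Spot check at x=-3, y=2, z=3 — compute: p becomes 12; next q becomes -6; next ((z + -1) != abs(q)) evaluates to true; next q becomes 0; next final value 0. compute2: p becomes 12; next q becomes -6; next (not (abs(q) == (z + -1))) evaluates to true; next q becomes 0; next final value 0. Both give 0.
Across all 168 domain points the two functions coincide.
verdict: equivalent


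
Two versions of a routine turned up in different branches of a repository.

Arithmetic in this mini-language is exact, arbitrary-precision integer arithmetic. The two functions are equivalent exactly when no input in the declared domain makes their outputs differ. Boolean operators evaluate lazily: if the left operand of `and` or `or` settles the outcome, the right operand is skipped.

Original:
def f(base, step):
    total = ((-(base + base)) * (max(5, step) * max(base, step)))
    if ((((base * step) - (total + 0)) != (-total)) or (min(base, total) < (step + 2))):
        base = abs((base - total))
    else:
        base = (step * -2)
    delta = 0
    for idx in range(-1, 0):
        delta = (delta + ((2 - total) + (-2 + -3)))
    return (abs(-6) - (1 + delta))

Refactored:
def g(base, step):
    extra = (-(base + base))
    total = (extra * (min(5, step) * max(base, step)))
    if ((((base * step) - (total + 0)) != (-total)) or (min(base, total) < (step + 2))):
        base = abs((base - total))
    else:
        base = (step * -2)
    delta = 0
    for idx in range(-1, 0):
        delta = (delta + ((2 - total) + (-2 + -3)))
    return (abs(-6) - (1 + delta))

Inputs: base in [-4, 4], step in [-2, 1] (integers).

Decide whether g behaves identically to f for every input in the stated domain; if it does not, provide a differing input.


Run the pair on base=-4, step=-2.
f: total = -80; ((((base * step) - (total + 0)) != (-total)) or (min(base, total) < (step + 2))) -> true; base = 76; delta = 0; [idx=-1]; delta = 77; return -72
g: extra = 8; total = 32; ((((base * step) - (total + 0)) != (-total)) or (min(base, total) < (step + 2))) -> true; base = 36; delta = 0; [idx=-1]; delta = -35; return 40
-72 against 40: the behavior changed.
verdict: not equivalent; witness: base=-4, step=-2


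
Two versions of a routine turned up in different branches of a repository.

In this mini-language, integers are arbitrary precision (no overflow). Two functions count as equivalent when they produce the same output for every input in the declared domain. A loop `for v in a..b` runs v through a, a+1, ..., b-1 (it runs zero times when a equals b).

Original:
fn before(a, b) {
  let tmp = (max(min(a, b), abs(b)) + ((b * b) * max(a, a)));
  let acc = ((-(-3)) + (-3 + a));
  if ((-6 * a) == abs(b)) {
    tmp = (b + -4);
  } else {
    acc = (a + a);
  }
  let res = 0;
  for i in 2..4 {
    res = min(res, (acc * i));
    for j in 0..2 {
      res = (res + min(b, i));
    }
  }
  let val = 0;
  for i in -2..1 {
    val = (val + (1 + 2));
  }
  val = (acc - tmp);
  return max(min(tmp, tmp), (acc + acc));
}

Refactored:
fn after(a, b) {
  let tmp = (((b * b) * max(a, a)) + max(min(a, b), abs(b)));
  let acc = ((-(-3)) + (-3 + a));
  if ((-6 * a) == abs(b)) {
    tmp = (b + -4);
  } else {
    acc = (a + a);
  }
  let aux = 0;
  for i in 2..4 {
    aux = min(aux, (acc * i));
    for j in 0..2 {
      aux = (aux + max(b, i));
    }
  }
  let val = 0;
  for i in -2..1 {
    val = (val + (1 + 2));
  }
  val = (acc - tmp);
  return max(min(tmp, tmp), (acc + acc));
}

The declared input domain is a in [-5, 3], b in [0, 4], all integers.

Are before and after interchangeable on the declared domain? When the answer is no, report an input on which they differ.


The one real change (`min(b, i)` became `max(b, i)`) has no effect anywhere in the declared ranges.
One worked example (a=-5, b=2) — before: tmp=-18, then acc=-5, then ((-6 * a) == abs(b)) is false, then acc=-10, then res=0, then (i=2), then res=-20, then (j=0), then res=-18, then (j=1), then res=-16, then (i=3), then res=-30, then (j=0), then res=-28, then (j=1), then res=-26, then val=0, then (i=-2), then val=3, then (i=-1), then val=6, then (i=0), then val=9, then val=8, then returns -18; after: tmp=-18, then acc=-5, then ((-6 * a) == abs(b)) is false, then acc=-10, then aux=0, then (i=2), then aux=-20, then (j=0), then aux=-18, then (j=1), then aux=-16, then (i=3), then aux=-30, then (j=0), then aux=-27, then (j=1), then aux=-24, then val=0, then (i=-2), then val=3, then (i=-1), then val=6, then (i=0), then val=9, then val=8, then returns -18; agreement on -18.
Checked all 45 inputs in the declared domain: the outputs agree on every one.
verdict: equivalent


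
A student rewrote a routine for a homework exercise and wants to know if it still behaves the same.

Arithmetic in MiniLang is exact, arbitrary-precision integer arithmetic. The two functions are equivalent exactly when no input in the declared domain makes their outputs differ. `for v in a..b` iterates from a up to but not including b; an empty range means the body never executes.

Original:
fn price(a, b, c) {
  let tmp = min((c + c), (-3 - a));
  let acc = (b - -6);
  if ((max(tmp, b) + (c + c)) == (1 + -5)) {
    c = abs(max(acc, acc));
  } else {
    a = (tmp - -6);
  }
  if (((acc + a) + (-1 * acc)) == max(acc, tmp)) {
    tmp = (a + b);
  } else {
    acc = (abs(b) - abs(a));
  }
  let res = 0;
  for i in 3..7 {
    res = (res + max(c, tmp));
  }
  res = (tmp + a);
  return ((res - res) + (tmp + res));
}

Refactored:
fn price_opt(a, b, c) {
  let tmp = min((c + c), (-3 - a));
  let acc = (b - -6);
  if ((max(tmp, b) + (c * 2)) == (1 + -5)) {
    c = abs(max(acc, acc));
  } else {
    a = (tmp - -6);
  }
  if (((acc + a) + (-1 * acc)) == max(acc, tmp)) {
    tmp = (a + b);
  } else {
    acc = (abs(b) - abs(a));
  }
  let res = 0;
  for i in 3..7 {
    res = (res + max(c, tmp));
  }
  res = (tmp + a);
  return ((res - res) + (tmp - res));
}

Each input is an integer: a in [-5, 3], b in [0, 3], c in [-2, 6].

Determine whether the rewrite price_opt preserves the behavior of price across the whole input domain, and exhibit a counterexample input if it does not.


The rewrite breaks on a=-5, b=0, c=-2, where the results are -13 and 5.
price: tmp := -4 | acc := 6 | ((max(tmp, b) + (c + c)) == (1 + -5)): true | c := 6 | (((acc + a) + (-1 * acc)) == max(acc, tmp)): false | acc := -5 | res := 0 | iter i=3: | res := 6 | iter i=4: | res := 12 | iter i=5: | res := 18 | iter i=6: | res := 24 | res := -9 | result -13
price_opt: tmp := -4 | acc := 6 | ((max(tmp, b) + (c * 2)) == (1 + -5)): true | c := 6 | (((acc + a) + (-1 * acc)) == max(acc, tmp)): false | acc := -5 | res := 0 | iter i=3: | res := 6 | iter i=4: | res := 12 | iter i=5: | res := 18 | iter i=6: | res := 24 | res := -9 | result 5
verdict: not equivalent; witness: a=-5, b=0, c=-2


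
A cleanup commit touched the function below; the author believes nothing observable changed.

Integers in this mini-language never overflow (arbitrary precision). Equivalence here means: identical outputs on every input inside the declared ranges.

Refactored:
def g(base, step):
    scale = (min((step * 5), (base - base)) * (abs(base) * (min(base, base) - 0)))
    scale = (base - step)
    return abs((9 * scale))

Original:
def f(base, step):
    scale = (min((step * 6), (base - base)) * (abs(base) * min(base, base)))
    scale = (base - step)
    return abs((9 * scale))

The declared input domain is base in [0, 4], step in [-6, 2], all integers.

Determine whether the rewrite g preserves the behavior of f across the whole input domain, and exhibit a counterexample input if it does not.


Although `6` became `5`, no input in the stated domain can expose it; all 45 inputs agree.
verdict: equivalent


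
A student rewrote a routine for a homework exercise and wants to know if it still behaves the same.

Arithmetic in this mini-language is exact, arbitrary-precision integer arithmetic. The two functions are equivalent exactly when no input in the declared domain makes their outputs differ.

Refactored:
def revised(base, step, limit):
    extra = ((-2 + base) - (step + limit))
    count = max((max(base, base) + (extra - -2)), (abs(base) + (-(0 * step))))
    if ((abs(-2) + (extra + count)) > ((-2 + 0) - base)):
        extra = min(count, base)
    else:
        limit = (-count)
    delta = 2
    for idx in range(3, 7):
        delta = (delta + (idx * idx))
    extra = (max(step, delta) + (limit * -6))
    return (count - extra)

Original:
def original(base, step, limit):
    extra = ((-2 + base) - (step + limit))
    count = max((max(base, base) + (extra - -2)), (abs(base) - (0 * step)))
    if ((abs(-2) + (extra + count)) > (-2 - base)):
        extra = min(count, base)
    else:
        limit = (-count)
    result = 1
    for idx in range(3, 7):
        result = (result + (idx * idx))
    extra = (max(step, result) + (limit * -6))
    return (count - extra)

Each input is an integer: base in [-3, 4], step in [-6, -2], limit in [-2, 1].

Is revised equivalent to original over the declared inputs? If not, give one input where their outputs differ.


base=-3, step=-6, limit=-2 yields -96 from original but -97 from revised.
verdict: not equivalent; witness: base=-3, step=-6, limit=-2


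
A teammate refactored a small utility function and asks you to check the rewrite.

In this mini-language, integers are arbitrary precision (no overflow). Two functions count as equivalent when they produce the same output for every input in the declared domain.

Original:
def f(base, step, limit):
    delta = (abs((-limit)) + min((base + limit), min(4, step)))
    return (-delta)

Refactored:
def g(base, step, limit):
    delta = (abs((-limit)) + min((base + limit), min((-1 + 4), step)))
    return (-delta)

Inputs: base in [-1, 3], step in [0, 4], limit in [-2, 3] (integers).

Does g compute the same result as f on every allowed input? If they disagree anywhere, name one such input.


Consider the input base=1, step=4, limit=3.
f: delta becomes 7; next final value -7
g: delta becomes 6; next final value -6
-7 and -6 differ, so these are not the same function on this domain.
verdict: not equivalent; witness: base=1, step=4, limit=3


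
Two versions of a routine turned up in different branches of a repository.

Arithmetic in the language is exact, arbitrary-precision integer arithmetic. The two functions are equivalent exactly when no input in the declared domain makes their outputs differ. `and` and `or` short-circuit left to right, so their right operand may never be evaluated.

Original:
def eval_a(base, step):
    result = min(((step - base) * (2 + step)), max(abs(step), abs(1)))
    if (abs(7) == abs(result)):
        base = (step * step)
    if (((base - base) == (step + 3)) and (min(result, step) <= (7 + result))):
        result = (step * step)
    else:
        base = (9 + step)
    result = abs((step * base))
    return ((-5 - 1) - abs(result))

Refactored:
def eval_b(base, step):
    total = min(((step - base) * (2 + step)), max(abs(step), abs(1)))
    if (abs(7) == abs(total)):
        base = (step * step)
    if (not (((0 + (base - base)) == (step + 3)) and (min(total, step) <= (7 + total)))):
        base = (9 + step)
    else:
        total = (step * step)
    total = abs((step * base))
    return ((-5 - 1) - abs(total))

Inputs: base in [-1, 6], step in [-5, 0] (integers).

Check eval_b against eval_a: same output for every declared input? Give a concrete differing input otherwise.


The two versions differ — the changes include boolean connective usage differs, arithmetic usage differs, constant usage differs, local variable names differ.
Spot check at base=2, step=-3 — eval_a: result=3, then (abs(7) == abs(result)) is false, then (((base - base) == (step + 3)) and (min(result, step) <= (7 + result))) is true, then result=9, then result=6, then returns -12. eval_b: total=3, then (abs(7) == abs(total)) is false, then (not (((0 + (base - base)) == (step + 3)) and (min(total, step) <= (7 + total)))) is false, then total=9, then total=6, then returns -12. Both give -12.
Across all 48 domain points the two functions coincide.
verdict: equivalent


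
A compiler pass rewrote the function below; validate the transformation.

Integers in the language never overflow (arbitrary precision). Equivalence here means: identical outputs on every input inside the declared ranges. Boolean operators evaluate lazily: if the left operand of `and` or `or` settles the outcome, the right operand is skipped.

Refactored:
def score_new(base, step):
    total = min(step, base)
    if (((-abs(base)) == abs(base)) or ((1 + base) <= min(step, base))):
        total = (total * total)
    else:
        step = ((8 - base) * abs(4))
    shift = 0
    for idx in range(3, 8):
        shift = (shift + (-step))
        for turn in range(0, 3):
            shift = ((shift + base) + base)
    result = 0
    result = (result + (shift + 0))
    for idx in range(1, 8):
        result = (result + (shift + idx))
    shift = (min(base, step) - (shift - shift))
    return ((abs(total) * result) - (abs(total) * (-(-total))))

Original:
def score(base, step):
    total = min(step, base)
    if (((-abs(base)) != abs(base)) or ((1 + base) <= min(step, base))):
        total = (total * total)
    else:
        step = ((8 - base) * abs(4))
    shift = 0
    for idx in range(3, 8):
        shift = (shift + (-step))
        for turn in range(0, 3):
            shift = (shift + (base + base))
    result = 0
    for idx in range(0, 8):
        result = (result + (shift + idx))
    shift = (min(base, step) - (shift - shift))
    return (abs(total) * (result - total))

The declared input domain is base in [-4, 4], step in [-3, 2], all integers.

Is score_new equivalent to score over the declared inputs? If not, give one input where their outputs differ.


Take base=-4, step=-3.
score: total becomes -4; next (((-abs(base)) != abs(base)) or ((1 + base) <= min(step, base))) evaluates to true; next total becomes 16; next shift becomes 0; next at idx=3:; next shift becomes 3; next at turn=0:; next shift becomes -5; next at turn=1:; next shift becomes -13; next at turn=2:; next shift becomes -21; next at idx=4:; next shift becomes -18; next at turn=0:; next shift becomes -26; next at turn=1:; next shift becomes -34; next at turn=2:; next shift becomes -42; next at idx=5:; next shift becomes -39; next at turn=0:; next shift becomes -47; next at turn=1:; next shift becomes -55; next at turn=2:; next shift becomes -63; next at idx=6:; next shift becomes -60; next at turn=0:; next shift becomes -68; next at turn=1:; next shift becomes -76; next at turn=2:; next shift becomes -84; next at idx=7:; next shift becomes -81; next at turn=0:; next shift becomes -89; next at turn=1:; next shift becomes -97; next at turn=2:; next shift becomes -105; next result becomes 0; next at idx=0:; next result becomes -105; next at idx=1:; next result becomes -209; next at idx=2:; next result becomes -312; next at idx=3:; next result becomes -414; next at idx=4:; next result becomes -515; next at idx=5:; next result becomes -615; next at idx=6:; next result becomes -714; next at idx=7:; next result becomes -812; next shift becomes -4; next final value -13248
score_new: total becomes -4; next (((-abs(base)) == abs(base)) or ((1 + base) <= min(step, base))) evaluates to false; next step becomes 48; next shift becomes 0; next at idx=3:; next shift becomes -48; next at turn=0:; next shift becomes -56; next at turn=1:; next shift becomes -64; next at turn=2:; next shift becomes -72; next at idx=4:; next shift becomes -120; next at turn=0:; next shift becomes -128; next at turn=1:; next shift becomes -136; next at turn=2:; next shift becomes -144; next at idx=5:; next shift becomes -192; next at turn=0:; next shift becomes -200; next at turn=1:; next shift becomes -208; next at turn=2:; next shift becomes -216; next at idx=6:; next shift becomes -264; next at turn=0:; next shift becomes -272; next at turn=1:; next shift becomes -280; next at turn=2:; next shift becomes -288; next at idx=7:; next shift becomes -336; next at turn=0:; next shift becomes -344; next at turn=1:; next shift becomes -352; next at turn=2:; next shift becomes -360; next result becomes 0; next result becomes -360; next at idx=1:; next result becomes -719; next at idx=2:; next result becomes -1077; next at idx=3:; next result becomes -1434; next at idx=4:; next result becomes -1790; next at idx=5:; next result becomes -2145; next at idx=6:; next result becomes -2499; next at idx=7:; next result becomes -2852; next shift becomes -4; next final value -11392
-13248 vs -11392 — the two versions disagree here.
verdict: not equivalent; witness: base=-4, step=-3


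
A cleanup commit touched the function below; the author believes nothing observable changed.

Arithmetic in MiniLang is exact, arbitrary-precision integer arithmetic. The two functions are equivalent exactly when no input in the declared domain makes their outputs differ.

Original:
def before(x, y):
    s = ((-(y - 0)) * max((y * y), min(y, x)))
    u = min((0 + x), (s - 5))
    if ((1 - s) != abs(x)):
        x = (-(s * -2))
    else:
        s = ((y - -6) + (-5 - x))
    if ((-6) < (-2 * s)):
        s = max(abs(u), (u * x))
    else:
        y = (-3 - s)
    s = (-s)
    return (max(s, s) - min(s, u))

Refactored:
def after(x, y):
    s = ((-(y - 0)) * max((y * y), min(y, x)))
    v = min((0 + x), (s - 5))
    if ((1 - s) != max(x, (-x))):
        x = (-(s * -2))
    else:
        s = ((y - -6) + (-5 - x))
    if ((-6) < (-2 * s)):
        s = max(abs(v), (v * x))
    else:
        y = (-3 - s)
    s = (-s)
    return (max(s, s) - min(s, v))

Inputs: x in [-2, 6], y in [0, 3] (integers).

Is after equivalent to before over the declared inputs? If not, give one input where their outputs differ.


Differences: local variable names differ, min/max/abs usage differs — yet all 36 inputs agree.
verdict: equivalent


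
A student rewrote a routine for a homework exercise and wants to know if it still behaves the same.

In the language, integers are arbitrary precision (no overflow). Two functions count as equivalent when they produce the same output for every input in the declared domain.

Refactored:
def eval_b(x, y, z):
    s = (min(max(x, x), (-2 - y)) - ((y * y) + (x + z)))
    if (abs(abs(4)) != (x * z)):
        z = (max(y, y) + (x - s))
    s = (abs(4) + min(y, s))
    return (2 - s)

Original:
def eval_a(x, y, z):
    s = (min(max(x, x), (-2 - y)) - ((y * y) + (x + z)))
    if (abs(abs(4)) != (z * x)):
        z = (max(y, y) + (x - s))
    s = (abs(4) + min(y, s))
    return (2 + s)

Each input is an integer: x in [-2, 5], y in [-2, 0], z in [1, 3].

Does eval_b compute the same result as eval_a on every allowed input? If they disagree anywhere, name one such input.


There is a counterexample at x=-2, y=-2, z=1: 1 on one side, 3 on the other.
eval_a: s := -5 | (abs(abs(4)) != (z * x)): true | z := 1 | s := -1 | result 1
eval_b: s := -5 | (abs(abs(4)) != (x * z)): true | z := 1 | s := -1 | result 3
verdict: not equivalent; witness: x=-2, y=-2, z=1


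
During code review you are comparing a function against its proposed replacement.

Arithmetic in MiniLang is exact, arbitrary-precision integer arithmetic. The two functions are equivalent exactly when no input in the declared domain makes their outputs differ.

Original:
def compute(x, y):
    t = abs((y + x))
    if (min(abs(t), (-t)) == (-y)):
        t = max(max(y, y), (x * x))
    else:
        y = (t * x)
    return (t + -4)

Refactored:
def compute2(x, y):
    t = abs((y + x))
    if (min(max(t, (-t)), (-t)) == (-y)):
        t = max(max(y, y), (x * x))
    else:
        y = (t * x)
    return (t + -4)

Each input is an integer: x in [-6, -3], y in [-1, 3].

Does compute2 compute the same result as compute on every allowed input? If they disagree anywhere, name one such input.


Behavior is preserved: although min/max/abs usage differs, the outputs never diverge.
Tracing x=-3, y=0: compute: t := 3 | (min(abs(t), (-t)) == (-y)): false | y := -9 | result -1 | compute2: t := 3 | (min(max(t, (-t)), (-t)) == (-y)): false | y := -9 | result -1 — matching result -1.
Across all 20 domain points the two functions coincide.
verdict: equivalent


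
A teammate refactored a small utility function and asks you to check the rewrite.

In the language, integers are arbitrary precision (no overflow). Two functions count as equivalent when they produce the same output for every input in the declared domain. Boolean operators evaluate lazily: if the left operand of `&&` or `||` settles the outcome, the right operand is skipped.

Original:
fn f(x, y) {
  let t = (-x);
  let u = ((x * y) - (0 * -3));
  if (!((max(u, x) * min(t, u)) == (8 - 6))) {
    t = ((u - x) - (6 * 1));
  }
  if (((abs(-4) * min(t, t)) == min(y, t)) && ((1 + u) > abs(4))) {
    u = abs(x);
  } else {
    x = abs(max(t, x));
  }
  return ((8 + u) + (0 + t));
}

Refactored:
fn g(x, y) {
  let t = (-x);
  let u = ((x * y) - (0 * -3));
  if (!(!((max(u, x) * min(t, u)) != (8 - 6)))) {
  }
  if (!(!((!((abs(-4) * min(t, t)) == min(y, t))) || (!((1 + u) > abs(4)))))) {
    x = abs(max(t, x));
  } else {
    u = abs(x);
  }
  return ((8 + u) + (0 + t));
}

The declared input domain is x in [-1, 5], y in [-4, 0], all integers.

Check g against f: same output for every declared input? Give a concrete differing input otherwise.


Run the pair on x=-1, y=-4.
f: t becomes 1; next u becomes 4; next (!((max(u, x) * min(t, u)) == (8 - 6))) evaluates to true; next t becomes -1; next (((abs(-4) * min(t, t)) == min(y, t)) && ((1 + u) > abs(4))) evaluates to true; next u becomes 1; next final value 8
g: t becomes 1; next u becomes 4; next (!(!((max(u, x) * min(t, u)) != (8 - 6)))) evaluates to true; next (!(!((!((abs(-4) * min(t, t)) == min(y, t))) || (!((1 + u) > abs(4)))))) evaluates to true; next x becomes 1; next final value 13
8 and 13 differ, so these are not the same function on this domain.
verdict: not equivalent; witness: x=-1, y=-4


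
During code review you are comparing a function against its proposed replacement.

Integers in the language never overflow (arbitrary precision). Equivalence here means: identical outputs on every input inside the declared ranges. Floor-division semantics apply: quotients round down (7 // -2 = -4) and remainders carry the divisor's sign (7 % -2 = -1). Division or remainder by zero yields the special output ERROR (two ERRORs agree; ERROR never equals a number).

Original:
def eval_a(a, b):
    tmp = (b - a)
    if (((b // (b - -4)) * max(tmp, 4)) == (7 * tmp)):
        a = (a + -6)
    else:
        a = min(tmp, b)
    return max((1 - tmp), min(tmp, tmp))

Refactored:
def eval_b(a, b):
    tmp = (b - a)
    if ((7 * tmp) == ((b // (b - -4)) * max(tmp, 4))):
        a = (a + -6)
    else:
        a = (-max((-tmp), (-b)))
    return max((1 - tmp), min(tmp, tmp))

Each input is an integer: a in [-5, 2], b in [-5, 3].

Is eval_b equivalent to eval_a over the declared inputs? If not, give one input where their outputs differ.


Equivalent — the differences include min/max/abs usage differs, yet no declared input distinguishes the two.
Spot check at a=-4, b=2 — eval_a: tmp becomes 6; next (((b // (b - -4)) * max(tmp, 4)) == (7 * tmp)) evaluates to false; next a becomes 2; next final value 6. eval_b: tmp becomes 6; next ((7 * tmp) == ((b // (b - -4)) * max(tmp, 4))) evaluates to false; next a becomes 2; next final value 6. Both give 6.
An exhaustive pass over the 72 declared inputs shows identical outputs.
verdict: equivalent


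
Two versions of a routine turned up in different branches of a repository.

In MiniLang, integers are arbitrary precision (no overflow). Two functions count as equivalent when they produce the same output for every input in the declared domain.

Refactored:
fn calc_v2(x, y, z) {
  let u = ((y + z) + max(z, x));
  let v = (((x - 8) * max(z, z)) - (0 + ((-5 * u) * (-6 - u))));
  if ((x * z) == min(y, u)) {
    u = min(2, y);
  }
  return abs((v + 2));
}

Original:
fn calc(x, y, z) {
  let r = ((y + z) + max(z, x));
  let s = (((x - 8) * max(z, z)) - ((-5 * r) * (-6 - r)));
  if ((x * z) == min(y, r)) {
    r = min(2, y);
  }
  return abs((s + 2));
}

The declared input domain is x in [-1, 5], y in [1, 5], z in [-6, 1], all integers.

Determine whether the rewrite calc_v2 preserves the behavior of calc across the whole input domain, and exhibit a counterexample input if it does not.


The two are interchangeable: local variable names differ; and constant usage differs; and arithmetic usage differs, and every declared input agrees.
Tracing x=1, y=1, z=-4: calc: r=-2, then s=68, then ((x * z) == min(y, r)) is false, then returns 70 | calc_v2: u=-2, then v=68, then ((x * z) == min(y, u)) is false, then returns 70 — matching result 70.
Sweeping the whole domain (280 inputs) finds no disagreement.
verdict: equivalent


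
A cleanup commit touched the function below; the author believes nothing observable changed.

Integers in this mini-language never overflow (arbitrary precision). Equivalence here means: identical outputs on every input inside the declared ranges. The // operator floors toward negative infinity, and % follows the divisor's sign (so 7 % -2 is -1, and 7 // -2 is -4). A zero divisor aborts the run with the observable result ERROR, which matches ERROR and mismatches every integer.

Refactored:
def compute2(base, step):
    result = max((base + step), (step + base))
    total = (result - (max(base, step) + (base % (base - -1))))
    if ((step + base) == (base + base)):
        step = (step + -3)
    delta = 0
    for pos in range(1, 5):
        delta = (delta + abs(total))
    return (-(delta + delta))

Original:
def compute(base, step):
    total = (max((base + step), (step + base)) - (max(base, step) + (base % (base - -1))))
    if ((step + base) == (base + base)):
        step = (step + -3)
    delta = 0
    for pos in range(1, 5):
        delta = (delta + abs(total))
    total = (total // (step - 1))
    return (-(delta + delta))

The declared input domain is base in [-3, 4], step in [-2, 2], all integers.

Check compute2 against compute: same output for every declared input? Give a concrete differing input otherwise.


Input base=-3, step=1: ERROR from compute versus -16 from compute2.
verdict: not equivalent; witness: base=-3, step=1


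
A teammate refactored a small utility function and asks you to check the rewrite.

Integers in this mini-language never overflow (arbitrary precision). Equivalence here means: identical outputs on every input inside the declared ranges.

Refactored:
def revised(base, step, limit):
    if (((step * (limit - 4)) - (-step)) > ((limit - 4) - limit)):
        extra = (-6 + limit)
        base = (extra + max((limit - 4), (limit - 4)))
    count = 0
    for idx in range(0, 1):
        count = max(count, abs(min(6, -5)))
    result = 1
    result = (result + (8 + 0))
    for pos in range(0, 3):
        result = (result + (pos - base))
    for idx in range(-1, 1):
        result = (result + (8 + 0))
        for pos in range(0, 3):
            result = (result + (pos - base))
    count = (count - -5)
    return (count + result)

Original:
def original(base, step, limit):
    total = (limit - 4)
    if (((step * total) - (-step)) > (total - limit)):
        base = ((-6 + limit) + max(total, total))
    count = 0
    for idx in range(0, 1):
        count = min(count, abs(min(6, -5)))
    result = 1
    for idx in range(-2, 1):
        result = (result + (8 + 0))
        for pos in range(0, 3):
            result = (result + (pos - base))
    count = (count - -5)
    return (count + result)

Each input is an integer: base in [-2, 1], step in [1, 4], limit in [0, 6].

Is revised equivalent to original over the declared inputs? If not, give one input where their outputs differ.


Not equivalent: base=-2, step=1, limit=0 separates them (129 vs 134).
original: total becomes -4; next (((step * total) - (-step)) > (total - limit)) evaluates to true; next base becomes -10; next count becomes 0; next at idx=0:; next count becomes 0; next result becomes 1; next at idx=-2:; next result becomes 9; next at pos=0:; next result becomes 19; next at pos=1:; next result becomes 30; next at pos=2:; next result becomes 42; next at idx=-1:; next result becomes 50; next at pos=0:; next result becomes 60; next at pos=1:; next result becomes 71; next at pos=2:; next result becomes 83; next at idx=0:; next result becomes 91; next at pos=0:; next result becomes 101; next at pos=1:; next result becomes 112; next at pos=2:; next result becomes 124; next count becomes 5; next final value 129
revised: (((step * (limit - 4)) - (-step)) > ((limit - 4) - limit)) evaluates to true; next extra becomes -6; next base becomes -10; next count becomes 0; next at idx=0:; next count becomes 5; next result becomes 1; next result becomes 9; next at pos=0:; next result becomes 19; next at pos=1:; next result becomes 30; next at pos=2:; next result becomes 42; next at idx=-1:; next result becomes 50; next at pos=0:; next result becomes 60; next at pos=1:; next result becomes 71; next at pos=2:; next result becomes 83; next at idx=0:; next result becomes 91; next at pos=0:; next result becomes 101; next at pos=1:; next result becomes 112; next at pos=2:; next result becomes 124; next count becomes 10; next final value 134
verdict: not equivalent; witness: base=-2, step=1, limit=0
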